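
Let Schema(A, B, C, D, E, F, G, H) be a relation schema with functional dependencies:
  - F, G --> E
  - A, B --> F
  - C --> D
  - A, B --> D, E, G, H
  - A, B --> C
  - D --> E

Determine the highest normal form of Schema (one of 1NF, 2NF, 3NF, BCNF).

Candidate key: {A, B}. Prime attributes: {A, B}.
F, G --> E breaks BCNF: {F, G}⁺ = {E, F, G}, so {F, G} is not a superkey.
Because {E} is non-prime and the left side of F, G --> E is not a superkey, the relation is not in 3NF.
No proper subset of a key has a non-prime attribute in its closure, so there is no partial dependency; 2NF holds.

2NF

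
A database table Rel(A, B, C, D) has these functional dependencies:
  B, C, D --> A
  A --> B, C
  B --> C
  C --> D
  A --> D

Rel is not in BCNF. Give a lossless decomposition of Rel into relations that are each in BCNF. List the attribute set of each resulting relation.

{A, B, C}; {C, D}

Candidate keys of the original relation: {A}, {B}.
Within {A, B, C, D}: {C}⁺ ∩ {A, B, C, D} = {C, D}, not the whole set, so C --> D violates BCNF; decompose into {C, D} and {A, B, C}.
{C, D}: every determinant is a superkey — BCNF.
{A, B, C}: every determinant is a superkey — BCNF.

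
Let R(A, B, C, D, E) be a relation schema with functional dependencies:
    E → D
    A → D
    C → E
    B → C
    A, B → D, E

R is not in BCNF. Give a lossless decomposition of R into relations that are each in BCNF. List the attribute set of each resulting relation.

{A, B}; {B, C}; {C, E}; {D, E}

Candidate key of the original relation: {A, B}.
{A, B, C, D, E}: {E} determines {D, E} here but is not a superkey — split on E → D, giving {D, E} and {A, B, C, E}.
{D, E}: every determinant is a superkey — BCNF.
{A, B, C, E}: {C} determines {C, E} here but is not a superkey — split on C → E, giving {C, E} and {A, B, C}.
{C, E}: every determinant is a superkey — BCNF.
{A, B, C}: {B} determines {B, C} here but is not a superkey — split on B → C, giving {B, C} and {A, B}.
{B, C}: every determinant is a superkey — BCNF.
{A, B}: every determinant is a superkey — BCNF.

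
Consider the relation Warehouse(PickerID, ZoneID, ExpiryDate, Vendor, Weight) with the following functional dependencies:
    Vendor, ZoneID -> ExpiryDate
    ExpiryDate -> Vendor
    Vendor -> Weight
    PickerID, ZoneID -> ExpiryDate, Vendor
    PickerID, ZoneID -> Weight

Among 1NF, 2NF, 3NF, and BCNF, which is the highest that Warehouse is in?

Candidate key: {PickerID, ZoneID}. Prime attributes: {PickerID, ZoneID}.
Vendor, ZoneID -> ExpiryDate breaks BCNF: {Vendor, ZoneID}⁺ = {ExpiryDate, Vendor, Weight, ZoneID}, so {Vendor, ZoneID} is not a superkey.
Vendor, ZoneID -> ExpiryDate determines the non-prime attribute {ExpiryDate} from a non-superkey — 3NF is violated.
No non-prime attribute depends on a proper subset of any candidate key, so 2NF holds.

2NF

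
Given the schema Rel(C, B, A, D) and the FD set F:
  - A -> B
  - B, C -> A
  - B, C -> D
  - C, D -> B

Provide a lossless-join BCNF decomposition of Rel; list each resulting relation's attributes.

Candidate keys of the original relation: {A, C}, {B, C}, {C, D}.
In {A, B, C, D}, {A} is not a superkey ({A}⁺ restricted to this set is {A, B}), so split on A -> B into {A, B} and {A, C, D}.
{A, B} has no BCNF violation.
{A, C, D} has no BCNF violation.

{A, B}; {A, C, D}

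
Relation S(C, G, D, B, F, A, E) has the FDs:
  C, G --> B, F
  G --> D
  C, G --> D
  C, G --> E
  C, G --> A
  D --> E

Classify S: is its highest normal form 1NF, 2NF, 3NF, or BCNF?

Candidate key: {C, G}. Prime attributes: {C, G}.
G --> D: {G}⁺ = {D, E, G}, which is not all of the attributes, so the left side is not a superkey — BCNF is violated.
Because {D} is non-prime and the left side of G --> D is not a superkey, the relation is not in 3NF.
Since {G} ⊂ {C, G} and {G}⁺ ⊇ {D, E} with {D, E} non-prime, there is a partial dependency; 2NF fails.

1NF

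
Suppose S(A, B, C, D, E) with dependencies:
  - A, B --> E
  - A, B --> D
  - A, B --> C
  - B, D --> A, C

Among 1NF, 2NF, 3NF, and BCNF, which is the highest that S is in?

BCNF

Candidate keys: {A, B}, {B, D}. Prime attributes: {A, B, D}.
Every FD has a superkey on the left, so the relation is in BCNF.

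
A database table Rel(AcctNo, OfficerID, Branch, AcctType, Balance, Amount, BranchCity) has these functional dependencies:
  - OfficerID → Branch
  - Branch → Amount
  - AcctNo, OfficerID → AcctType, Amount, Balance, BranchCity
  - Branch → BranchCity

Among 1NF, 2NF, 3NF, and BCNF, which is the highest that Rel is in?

1NF

Candidate key: {AcctNo, OfficerID}. Prime attributes: {AcctNo, OfficerID}.
OfficerID → Branch breaks BCNF: {OfficerID}⁺ = {Amount, Branch, BranchCity, OfficerID}, so {OfficerID} is not a superkey.
OfficerID → Branch determines the non-prime attribute {Branch} from a non-superkey — 3NF is violated.
Since {OfficerID} ⊂ {AcctNo, OfficerID} and {OfficerID}⁺ ⊇ {Amount, Branch, BranchCity} with {Amount, Branch, BranchCity} non-prime, there is a partial dependency; 2NF fails.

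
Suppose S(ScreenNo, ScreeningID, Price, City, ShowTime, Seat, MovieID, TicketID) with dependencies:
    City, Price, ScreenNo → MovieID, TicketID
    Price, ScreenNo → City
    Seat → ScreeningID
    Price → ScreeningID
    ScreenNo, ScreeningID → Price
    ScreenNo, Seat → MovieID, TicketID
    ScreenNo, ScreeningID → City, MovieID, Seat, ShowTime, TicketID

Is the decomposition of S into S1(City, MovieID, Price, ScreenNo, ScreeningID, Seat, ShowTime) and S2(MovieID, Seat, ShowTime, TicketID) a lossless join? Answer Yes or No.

The shared attributes are {MovieID, Seat, ShowTime} and {MovieID, Seat, ShowTime}⁺ = {MovieID, ScreeningID, Seat, ShowTime}.
The closure covers neither S1 nor S2 entirely; the join is not lossless.

No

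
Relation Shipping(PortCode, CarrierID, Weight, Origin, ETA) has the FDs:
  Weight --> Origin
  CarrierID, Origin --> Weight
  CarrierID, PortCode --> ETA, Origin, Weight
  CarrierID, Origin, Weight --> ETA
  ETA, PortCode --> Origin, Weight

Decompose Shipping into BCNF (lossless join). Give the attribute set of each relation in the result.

Candidate key of the original relation: {CarrierID, PortCode}.
Within {CarrierID, ETA, Origin, PortCode, Weight}: {Weight}⁺ ∩ {CarrierID, ETA, Origin, PortCode, Weight} = {Origin, Weight}, not the whole set, so Weight --> Origin violates BCNF; decompose into {Origin, Weight} and {CarrierID, ETA, PortCode, Weight}.
{Origin, Weight} is in BCNF.
Within {CarrierID, ETA, PortCode, Weight}: {ETA, PortCode}⁺ ∩ {CarrierID, ETA, PortCode, Weight} = {ETA, PortCode, Weight}, not the whole set, so ETA, PortCode --> Weight violates BCNF; decompose into {ETA, PortCode, Weight} and {CarrierID, ETA, PortCode}.
{ETA, PortCode, Weight} is in BCNF.
{CarrierID, ETA, PortCode} is in BCNF.

{CarrierID, ETA, PortCode}; {ETA, PortCode, Weight}; {Origin, Weight}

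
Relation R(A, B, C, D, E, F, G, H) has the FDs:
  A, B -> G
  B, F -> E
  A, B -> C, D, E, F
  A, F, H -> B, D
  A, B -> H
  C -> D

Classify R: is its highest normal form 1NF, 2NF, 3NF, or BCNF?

Candidate keys: {A, B}, {A, F, H}. Prime attributes: {A, B, F, H}.
For B, F -> E we have {B, F}⁺ = {B, E, F}; {B, F} is not a superkey, so BCNF fails.
B, F -> E has non-prime {E} on the right and a non-superkey on the left, so 3NF fails.
No proper subset of a key has a non-prime attribute in its closure, so there is no partial dependency; 2NF holds.

2NF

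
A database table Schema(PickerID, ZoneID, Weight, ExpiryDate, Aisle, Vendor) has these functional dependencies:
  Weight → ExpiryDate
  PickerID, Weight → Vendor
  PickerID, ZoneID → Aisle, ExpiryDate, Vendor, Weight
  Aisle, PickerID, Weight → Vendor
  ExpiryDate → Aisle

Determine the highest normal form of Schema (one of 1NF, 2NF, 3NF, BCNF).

Candidate key: {PickerID, ZoneID}. Prime attributes: {PickerID, ZoneID}.
Weight → ExpiryDate breaks BCNF: {Weight}⁺ = {Aisle, ExpiryDate, Weight}, so {Weight} is not a superkey.
Weight → ExpiryDate has non-prime {ExpiryDate} on the right and a non-superkey on the left, so 3NF fails.
No non-prime attribute depends on a proper subset of any candidate key, so 2NF holds.

2NF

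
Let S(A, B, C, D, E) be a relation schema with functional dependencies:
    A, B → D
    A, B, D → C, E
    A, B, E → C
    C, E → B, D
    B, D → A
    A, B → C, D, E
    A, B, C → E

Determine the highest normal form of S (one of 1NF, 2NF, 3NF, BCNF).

BCNF

Candidate keys: {A, B}, {B, D}, {C, E}. Prime attributes: {A, B, C, D, E}.
Each dependency's left side is a superkey — BCNF holds.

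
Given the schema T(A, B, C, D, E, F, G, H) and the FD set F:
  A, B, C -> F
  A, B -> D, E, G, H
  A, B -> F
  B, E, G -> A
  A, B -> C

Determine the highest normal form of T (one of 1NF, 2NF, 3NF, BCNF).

Candidate keys: {A, B}, {B, E, G}. Prime attributes: {A, B, E, G}.
The left-hand side of every FD is a superkey, so BCNF is satisfied.

BCNF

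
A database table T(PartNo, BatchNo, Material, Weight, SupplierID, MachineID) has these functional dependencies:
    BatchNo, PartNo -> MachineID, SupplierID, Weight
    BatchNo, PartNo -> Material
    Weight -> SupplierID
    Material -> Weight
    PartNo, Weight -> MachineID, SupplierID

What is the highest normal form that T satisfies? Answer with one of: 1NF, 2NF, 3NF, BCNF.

Candidate key: {BatchNo, PartNo}. Prime attributes: {BatchNo, PartNo}.
For Weight -> SupplierID we have {Weight}⁺ = {SupplierID, Weight}; {Weight} is not a superkey, so BCNF fails.
Weight -> SupplierID determines the non-prime attribute {SupplierID} from a non-superkey — 3NF is violated.
No non-prime attribute depends on a proper subset of any candidate key, so 2NF holds.

2NF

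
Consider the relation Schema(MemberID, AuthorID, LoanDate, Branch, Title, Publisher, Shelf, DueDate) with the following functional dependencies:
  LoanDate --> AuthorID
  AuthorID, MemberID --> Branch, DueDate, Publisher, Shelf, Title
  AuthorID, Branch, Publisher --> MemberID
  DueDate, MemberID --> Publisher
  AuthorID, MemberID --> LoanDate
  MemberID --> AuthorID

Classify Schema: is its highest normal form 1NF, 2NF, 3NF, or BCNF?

Candidate keys: {AuthorID, Branch, Publisher}, {Branch, LoanDate, Publisher}, {MemberID}. Prime attributes: {AuthorID, Branch, LoanDate, MemberID, Publisher}.
For LoanDate --> AuthorID we have {LoanDate}⁺ = {AuthorID, LoanDate}; {LoanDate} is not a superkey, so BCNF fails.
But every attribute on its right side ({AuthorID}) is prime, and the same holds for every other non-superkey FD, so 3NF still holds.

3NF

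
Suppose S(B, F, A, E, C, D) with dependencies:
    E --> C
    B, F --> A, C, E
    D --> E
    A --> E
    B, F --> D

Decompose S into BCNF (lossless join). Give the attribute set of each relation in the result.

{A, B, D, F}; {C, E}; {D, E}

Candidate key of the original relation: {B, F}.
{A, B, C, D, E, F}: {E} determines {C, E} here but is not a superkey — split on E --> C, giving {C, E} and {A, B, D, E, F}.
{C, E} is in BCNF.
{A, B, D, E, F}: {D} determines {D, E} here but is not a superkey — split on D --> E, giving {D, E} and {A, B, D, F}.
{D, E} is in BCNF.
{A, B, D, F} is in BCNF.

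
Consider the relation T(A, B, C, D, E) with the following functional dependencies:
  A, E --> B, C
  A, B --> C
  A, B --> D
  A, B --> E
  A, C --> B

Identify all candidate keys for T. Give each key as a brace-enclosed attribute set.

Attributes never on any right-hand side: {A} — every candidate key must contain it.
{A, B} is a candidate key since {A, B}⁺ = {A, B, C, D, E} covers every attribute.
{A, C} is a candidate key since {A, C}⁺ = {A, B, C, D, E} covers every attribute.
{A, E} is a candidate key since {A, E}⁺ = {A, B, C, D, E} covers every attribute.
These are minimal and exhaustive — every other superkey contains one of them.

{A, B}, {A, C}, {A, E}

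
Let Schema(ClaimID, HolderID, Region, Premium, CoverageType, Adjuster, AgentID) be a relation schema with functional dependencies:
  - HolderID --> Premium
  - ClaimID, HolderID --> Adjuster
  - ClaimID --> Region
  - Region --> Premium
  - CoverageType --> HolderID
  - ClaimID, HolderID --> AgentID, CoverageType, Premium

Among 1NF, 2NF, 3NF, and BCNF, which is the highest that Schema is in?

Candidate keys: {ClaimID, CoverageType}, {ClaimID, HolderID}. Prime attributes: {ClaimID, CoverageType, HolderID}.
HolderID --> Premium: {HolderID}⁺ = {HolderID, Premium}, which is not all of the attributes, so the left side is not a superkey — BCNF is violated.
HolderID --> Premium determines the non-prime attribute {Premium} from a non-superkey — 3NF is violated.
Since {ClaimID} ⊂ {ClaimID, CoverageType} and {ClaimID}⁺ ⊇ {Premium, Region} with {Premium, Region} non-prime, there is a partial dependency; 2NF fails.

1NF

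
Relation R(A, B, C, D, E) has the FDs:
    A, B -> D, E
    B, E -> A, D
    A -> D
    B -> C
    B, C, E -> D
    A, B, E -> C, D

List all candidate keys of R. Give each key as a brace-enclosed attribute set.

Attributes never on any right-hand side: {B} — every candidate key must contain it.
{A, B}⁺ = {A, B, C, D, E}, which is every attribute, so {A, B} is a candidate key.
{B, E}⁺ = {A, B, C, D, E}, which is every attribute, so {B, E} is a candidate key.
These are minimal and exhaustive — every other superkey contains one of them.

{A, B}, {B, E}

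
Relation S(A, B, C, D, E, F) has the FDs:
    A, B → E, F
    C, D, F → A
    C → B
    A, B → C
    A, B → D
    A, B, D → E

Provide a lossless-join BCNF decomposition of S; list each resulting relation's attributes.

Candidate keys of the original relation: {A, B}, {A, C}, {C, D, F}.
{A, B, C, D, E, F}: {C} determines {B, C} here but is not a superkey — split on C → B, giving {B, C} and {A, C, D, E, F}.
{B, C} has no BCNF violation.
{A, C, D, E, F} has no BCNF violation.

{A, C, D, E, F}; {B, C}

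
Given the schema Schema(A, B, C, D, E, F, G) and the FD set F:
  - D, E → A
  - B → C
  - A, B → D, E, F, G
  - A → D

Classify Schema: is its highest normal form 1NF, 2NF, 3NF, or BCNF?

1NF

Candidate keys: {A, B}, {B, D, E}. Prime attributes: {A, B, D, E}.
D, E → A: {D, E}⁺ = {A, D, E}, which is not all of the attributes, so the left side is not a superkey — BCNF is violated.
B → C has non-prime {C} on the right and a non-superkey on the left, so 3NF fails.
{B} is a proper subset of the key {A, B}, and {B}⁺ contains the non-prime attribute {C} — a partial dependency, so 2NF is violated.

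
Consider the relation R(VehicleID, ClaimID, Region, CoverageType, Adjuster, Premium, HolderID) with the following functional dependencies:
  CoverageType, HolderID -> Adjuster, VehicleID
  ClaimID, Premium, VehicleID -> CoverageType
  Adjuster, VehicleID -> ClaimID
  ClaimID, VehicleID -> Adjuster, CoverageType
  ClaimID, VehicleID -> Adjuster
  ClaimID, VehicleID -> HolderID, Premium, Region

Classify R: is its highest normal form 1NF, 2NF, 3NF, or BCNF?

Candidate keys: {Adjuster, VehicleID}, {ClaimID, VehicleID}, {CoverageType, HolderID}. Prime attributes: {Adjuster, ClaimID, CoverageType, HolderID, VehicleID}.
The left-hand side of every FD is a superkey, so BCNF is satisfied.

BCNF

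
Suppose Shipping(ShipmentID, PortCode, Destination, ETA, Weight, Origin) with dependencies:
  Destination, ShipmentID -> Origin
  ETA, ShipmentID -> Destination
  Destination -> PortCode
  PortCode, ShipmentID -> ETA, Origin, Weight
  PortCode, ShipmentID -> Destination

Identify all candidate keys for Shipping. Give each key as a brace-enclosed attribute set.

{ShipmentID} never appears on the right of any FD, so every key must include it.
{Destination, ShipmentID} is a candidate key since {Destination, ShipmentID}⁺ = {Destination, ETA, Origin, PortCode, ShipmentID, Weight} covers every attribute.
{ETA, ShipmentID} is a candidate key since {ETA, ShipmentID}⁺ = {Destination, ETA, Origin, PortCode, ShipmentID, Weight} covers every attribute.
{PortCode, ShipmentID} is a candidate key since {PortCode, ShipmentID}⁺ = {Destination, ETA, Origin, PortCode, ShipmentID, Weight} covers every attribute.
No proper subset of any of these is a key, and no other minimal superkey exists.

{Destination, ShipmentID}, {ETA, ShipmentID}, {PortCode, ShipmentID}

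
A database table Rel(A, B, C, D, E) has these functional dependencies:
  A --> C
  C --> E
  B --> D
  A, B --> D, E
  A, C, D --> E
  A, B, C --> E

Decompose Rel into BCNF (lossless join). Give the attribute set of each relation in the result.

Candidate key of the original relation: {A, B}.
{A, B, C, D, E}: {A} determines {A, C, E} here but is not a superkey — split on A --> C, E, giving {A, C, E} and {A, B, D}.
{A, C, E}: {C} determines {C, E} here but is not a superkey — split on C --> E, giving {C, E} and {A, C}.
{C, E}: every determinant is a superkey — BCNF.
{A, C}: every determinant is a superkey — BCNF.
{A, B, D}: {B} determines {B, D} here but is not a superkey — split on B --> D, giving {B, D} and {A, B}.
{B, D}: every determinant is a superkey — BCNF.
{A, B}: every determinant is a superkey — BCNF.

{A, B}; {A, C}; {B, D}; {C, E}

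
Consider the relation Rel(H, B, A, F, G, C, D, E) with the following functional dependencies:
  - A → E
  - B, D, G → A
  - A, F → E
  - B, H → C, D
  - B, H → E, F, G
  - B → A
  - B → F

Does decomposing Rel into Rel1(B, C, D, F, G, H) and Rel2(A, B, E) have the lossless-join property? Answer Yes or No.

Yes

Common attributes: {B}; their closure is {A, B, E, F}.
Rel2 is contained in that closure, so Rel1 ∩ Rel2 → Rel2 holds and the join is lossless.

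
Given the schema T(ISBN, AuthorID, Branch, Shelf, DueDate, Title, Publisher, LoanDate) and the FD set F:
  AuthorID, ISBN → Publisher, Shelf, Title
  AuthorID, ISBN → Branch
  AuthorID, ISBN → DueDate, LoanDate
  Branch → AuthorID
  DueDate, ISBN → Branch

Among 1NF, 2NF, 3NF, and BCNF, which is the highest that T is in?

3NF

Candidate keys: {AuthorID, ISBN}, {Branch, ISBN}, {DueDate, ISBN}. Prime attributes: {AuthorID, Branch, DueDate, ISBN}.
Branch → AuthorID: {Branch}⁺ = {AuthorID, Branch}, which is not all of the attributes, so the left side is not a superkey — BCNF is violated.
Its right-hand attributes {AuthorID} are all prime, as are those of every other non-superkey FD — the relation is in 3NF.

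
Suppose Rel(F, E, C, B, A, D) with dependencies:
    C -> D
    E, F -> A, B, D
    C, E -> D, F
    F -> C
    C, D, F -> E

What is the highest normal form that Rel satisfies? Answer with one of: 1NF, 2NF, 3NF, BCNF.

1NF

Candidate keys: {C, E}, {F}. Prime attributes: {C, E, F}.
C -> D: {C}⁺ = {C, D}, which is not all of the attributes, so the left side is not a superkey — BCNF is violated.
C -> D determines the non-prime attribute {D} from a non-superkey — 3NF is violated.
{C} is a proper subset of the key {C, E}, and {C}⁺ contains the non-prime attribute {D} — a partial dependency, so 2NF is violated.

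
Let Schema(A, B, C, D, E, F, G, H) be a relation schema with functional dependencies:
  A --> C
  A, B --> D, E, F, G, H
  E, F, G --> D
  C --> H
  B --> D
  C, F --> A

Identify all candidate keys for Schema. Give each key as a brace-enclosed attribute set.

{A, B}, {B, C, F}

Attributes never on any right-hand side: {B} — every candidate key must contain it.
{A, B} is a candidate key since {A, B}⁺ = {A, B, C, D, E, F, G, H} covers every attribute.
{B, C, F} is a candidate key since {B, C, F}⁺ = {A, B, C, D, E, F, G, H} covers every attribute.
Any other superkey properly contains one of these, so there are no further candidate keys.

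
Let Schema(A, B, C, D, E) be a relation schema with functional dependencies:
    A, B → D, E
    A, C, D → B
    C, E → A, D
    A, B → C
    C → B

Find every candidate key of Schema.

{A, B}, {A, C}, {C, E}

Closure of {A, B} is {A, B, C, D, E}, the whole schema; {A, B} is a candidate key.
Closure of {A, C} is {A, B, C, D, E}, the whole schema; {A, C} is a candidate key.
Closure of {C, E} is {A, B, C, D, E}, the whole schema; {C, E} is a candidate key.
These are minimal and exhaustive — every other superkey contains one of them.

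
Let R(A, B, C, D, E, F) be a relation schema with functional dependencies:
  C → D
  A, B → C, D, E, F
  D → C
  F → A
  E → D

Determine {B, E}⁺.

{B, C, D, E}

Start with {B, E}.
E → D applies; add {D} → now {B, D, E}.
D → C applies; add {C} → now {B, C, D, E}.
No further FD applies.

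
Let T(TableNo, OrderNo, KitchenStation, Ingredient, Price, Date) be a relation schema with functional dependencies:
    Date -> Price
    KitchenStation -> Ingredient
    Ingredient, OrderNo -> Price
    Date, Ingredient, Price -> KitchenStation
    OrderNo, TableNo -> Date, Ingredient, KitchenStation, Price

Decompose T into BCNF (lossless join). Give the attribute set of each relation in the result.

Candidate key of the original relation: {OrderNo, TableNo}.
In {Date, Ingredient, KitchenStation, OrderNo, Price, TableNo}, {Date} is not a superkey ({Date}⁺ restricted to this set is {Date, Price}), so split on Date -> Price into {Date, Price} and {Date, Ingredient, KitchenStation, OrderNo, TableNo}.
{Date, Price}: every determinant is a superkey — BCNF.
In {Date, Ingredient, KitchenStation, OrderNo, TableNo}, {KitchenStation} is not a superkey ({KitchenStation}⁺ restricted to this set is {Ingredient, KitchenStation}), so split on KitchenStation -> Ingredient into {Ingredient, KitchenStation} and {Date, KitchenStation, OrderNo, TableNo}.
{Ingredient, KitchenStation}: every determinant is a superkey — BCNF.
{Date, KitchenStation, OrderNo, TableNo}: every determinant is a superkey — BCNF.

{Date, KitchenStation, OrderNo, TableNo}; {Date, Price}; {Ingredient, KitchenStation}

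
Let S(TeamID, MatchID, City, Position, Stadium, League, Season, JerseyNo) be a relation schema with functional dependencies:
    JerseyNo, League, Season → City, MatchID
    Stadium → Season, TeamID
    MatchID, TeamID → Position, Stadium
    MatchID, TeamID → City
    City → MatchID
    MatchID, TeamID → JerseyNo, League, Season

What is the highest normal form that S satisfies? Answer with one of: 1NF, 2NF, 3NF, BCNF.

Candidate keys: {City, Stadium}, {City, TeamID}, {JerseyNo, League, Season, TeamID}, {JerseyNo, League, Stadium}, {MatchID, Stadium}, {MatchID, TeamID}. Prime attributes: {City, JerseyNo, League, MatchID, Season, Stadium, TeamID}.
For JerseyNo, League, Season → City, MatchID we have {JerseyNo, League, Season}⁺ = {City, JerseyNo, League, MatchID, Season}; {JerseyNo, League, Season} is not a superkey, so BCNF fails.
But every attribute on its right side ({City, MatchID}) is prime, and the same holds for every other non-superkey FD, so 3NF still holds.

3NF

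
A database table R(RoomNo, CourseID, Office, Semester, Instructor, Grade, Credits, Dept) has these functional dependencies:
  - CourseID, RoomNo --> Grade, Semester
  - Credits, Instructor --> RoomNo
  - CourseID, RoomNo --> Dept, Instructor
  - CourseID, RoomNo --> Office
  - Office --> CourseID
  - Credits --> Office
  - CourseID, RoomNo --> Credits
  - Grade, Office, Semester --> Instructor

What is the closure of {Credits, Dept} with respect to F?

Start with {Credits, Dept}.
Credits --> Office applies; add {Office} → now {Credits, Dept, Office}.
Office --> CourseID applies; add {CourseID} → now {CourseID, Credits, Dept, Office}.
No further FD applies.

{CourseID, Credits, Dept, Office}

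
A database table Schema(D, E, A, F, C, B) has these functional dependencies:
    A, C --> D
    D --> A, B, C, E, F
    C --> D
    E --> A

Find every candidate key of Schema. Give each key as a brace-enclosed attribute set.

{C}⁺ = {A, B, C, D, E, F} — all of the relation — so {C} is a candidate key.
{D}⁺ = {A, B, C, D, E, F} — all of the relation — so {D} is a candidate key.
No proper subset of any of these is a key, and no other minimal superkey exists.

{C}, {D}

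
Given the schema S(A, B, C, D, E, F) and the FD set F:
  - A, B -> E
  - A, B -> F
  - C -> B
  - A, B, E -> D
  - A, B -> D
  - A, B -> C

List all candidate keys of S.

No FD produces {A}, so it must be in every candidate key.
{A, B}⁺ = {A, B, C, D, E, F} — all of the relation — so {A, B} is a candidate key.
{A, C}⁺ = {A, B, C, D, E, F} — all of the relation — so {A, C} is a candidate key.
These are minimal and exhaustive — every other superkey contains one of them.

{A, B}, {A, C}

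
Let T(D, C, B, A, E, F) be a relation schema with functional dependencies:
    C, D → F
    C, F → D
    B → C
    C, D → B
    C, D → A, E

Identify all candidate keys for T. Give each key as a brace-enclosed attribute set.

{B, D}, {B, F}, {C, D}, {C, F}

{B, D}⁺ = {A, B, C, D, E, F} — all of the relation — so {B, D} is a candidate key.
{B, F}⁺ = {A, B, C, D, E, F} — all of the relation — so {B, F} is a candidate key.
{C, D}⁺ = {A, B, C, D, E, F} — all of the relation — so {C, D} is a candidate key.
{C, F}⁺ = {A, B, C, D, E, F} — all of the relation — so {C, F} is a candidate key.
No proper subset of any of these is a key, and no other minimal superkey exists.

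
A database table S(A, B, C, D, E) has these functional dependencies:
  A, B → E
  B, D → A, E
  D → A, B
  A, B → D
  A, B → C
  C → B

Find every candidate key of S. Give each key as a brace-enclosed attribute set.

{D}⁺ = {A, B, C, D, E} — all of the relation — so {D} is a candidate key.
{A, B}⁺ = {A, B, C, D, E} — all of the relation — so {A, B} is a candidate key.
{A, C}⁺ = {A, B, C, D, E} — all of the relation — so {A, C} is a candidate key.
Any other superkey properly contains one of these, so there are no further candidate keys.

{A, B}, {A, C}, {D}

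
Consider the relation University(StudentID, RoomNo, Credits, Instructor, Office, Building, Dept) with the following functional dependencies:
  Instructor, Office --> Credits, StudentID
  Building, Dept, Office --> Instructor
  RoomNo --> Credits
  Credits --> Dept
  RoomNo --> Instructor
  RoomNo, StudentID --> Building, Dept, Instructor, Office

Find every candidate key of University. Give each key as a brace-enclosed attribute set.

{Office, RoomNo}, {RoomNo, StudentID}

Attributes never on any right-hand side: {RoomNo} — every candidate key must contain it.
{Office, RoomNo}⁺ = {Building, Credits, Dept, Instructor, Office, RoomNo, StudentID} — all of the relation — so {Office, RoomNo} is a candidate key.
{RoomNo, StudentID}⁺ = {Building, Credits, Dept, Instructor, Office, RoomNo, StudentID} — all of the relation — so {RoomNo, StudentID} is a candidate key.
These are minimal and exhaustive — every other superkey contains one of them.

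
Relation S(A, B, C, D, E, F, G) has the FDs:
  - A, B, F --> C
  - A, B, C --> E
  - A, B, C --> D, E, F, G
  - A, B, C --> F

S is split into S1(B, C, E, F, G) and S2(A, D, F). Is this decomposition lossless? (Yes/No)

No

Common attributes: {F}; their closure is {F}.
S1 ⊄ {F} and S2 ⊄ {F}, so the split is lossy.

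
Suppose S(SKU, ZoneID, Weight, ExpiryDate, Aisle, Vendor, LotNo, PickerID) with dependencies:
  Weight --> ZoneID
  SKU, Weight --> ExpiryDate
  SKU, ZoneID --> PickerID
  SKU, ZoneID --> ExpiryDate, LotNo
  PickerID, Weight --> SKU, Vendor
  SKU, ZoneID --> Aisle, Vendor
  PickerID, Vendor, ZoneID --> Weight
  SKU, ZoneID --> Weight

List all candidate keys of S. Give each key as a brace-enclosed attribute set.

Closure of {PickerID, Weight} is {Aisle, ExpiryDate, LotNo, PickerID, SKU, Vendor, Weight, ZoneID}, the whole schema; {PickerID, Weight} is a candidate key.
Closure of {SKU, Weight} is {Aisle, ExpiryDate, LotNo, PickerID, SKU, Vendor, Weight, ZoneID}, the whole schema; {SKU, Weight} is a candidate key.
Closure of {SKU, ZoneID} is {Aisle, ExpiryDate, LotNo, PickerID, SKU, Vendor, Weight, ZoneID}, the whole schema; {SKU, ZoneID} is a candidate key.
Closure of {PickerID, Vendor, ZoneID} is {Aisle, ExpiryDate, LotNo, PickerID, SKU, Vendor, Weight, ZoneID}, the whole schema; {PickerID, Vendor, ZoneID} is a candidate key.
Any other superkey properly contains one of these, so there are no further candidate keys.

{PickerID, Vendor, ZoneID}, {PickerID, Weight}, {SKU, Weight}, {SKU, ZoneID}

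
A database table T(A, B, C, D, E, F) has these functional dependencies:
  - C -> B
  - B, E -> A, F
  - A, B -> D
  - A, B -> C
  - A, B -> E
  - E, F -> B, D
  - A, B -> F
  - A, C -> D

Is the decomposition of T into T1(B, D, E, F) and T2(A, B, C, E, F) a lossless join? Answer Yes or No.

Yes

The shared attributes are {B, E, F} and {B, E, F}⁺ = {A, B, C, D, E, F}.
This includes all of T1, so the common attributes are a superkey of T1 — the join is lossless.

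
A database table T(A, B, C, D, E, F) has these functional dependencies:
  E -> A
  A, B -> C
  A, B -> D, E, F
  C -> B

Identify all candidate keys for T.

Closure of {A, B} is {A, B, C, D, E, F}, the whole schema; {A, B} is a candidate key.
Closure of {A, C} is {A, B, C, D, E, F}, the whole schema; {A, C} is a candidate key.
Closure of {B, E} is {A, B, C, D, E, F}, the whole schema; {B, E} is a candidate key.
Closure of {C, E} is {A, B, C, D, E, F}, the whole schema; {C, E} is a candidate key.
Any other superkey properly contains one of these, so there are no further candidate keys.

{A, B}, {A, C}, {B, E}, {C, E}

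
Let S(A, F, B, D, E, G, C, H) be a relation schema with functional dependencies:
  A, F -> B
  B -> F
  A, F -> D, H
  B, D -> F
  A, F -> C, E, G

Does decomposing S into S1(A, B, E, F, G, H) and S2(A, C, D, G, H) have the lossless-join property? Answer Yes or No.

S1 ∩ S2 = {A, G, H}; its closure under F is {A, G, H}.
The closure covers neither S1 nor S2 entirely; the join is not lossless.

No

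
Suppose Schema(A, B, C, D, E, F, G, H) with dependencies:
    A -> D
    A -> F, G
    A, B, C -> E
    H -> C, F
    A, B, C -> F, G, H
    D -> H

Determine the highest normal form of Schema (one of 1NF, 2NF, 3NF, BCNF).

1NF

Candidate key: {A, B}. Prime attributes: {A, B}.
For A -> D we have {A}⁺ = {A, C, D, F, G, H}; {A} is not a superkey, so BCNF fails.
A -> D determines the non-prime attribute {D} from a non-superkey — 3NF is violated.
{A} is a proper subset of the key {A, B}, and {A}⁺ contains the non-prime attributes {C, D, F, G, H} — a partial dependency, so 2NF is violated.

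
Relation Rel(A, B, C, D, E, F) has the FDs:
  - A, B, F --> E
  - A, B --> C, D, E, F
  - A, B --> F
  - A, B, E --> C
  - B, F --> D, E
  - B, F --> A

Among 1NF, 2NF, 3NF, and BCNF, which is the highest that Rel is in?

Candidate keys: {A, B}, {B, F}. Prime attributes: {A, B, F}.
Every FD has a superkey on the left, so the relation is in BCNF.

BCNF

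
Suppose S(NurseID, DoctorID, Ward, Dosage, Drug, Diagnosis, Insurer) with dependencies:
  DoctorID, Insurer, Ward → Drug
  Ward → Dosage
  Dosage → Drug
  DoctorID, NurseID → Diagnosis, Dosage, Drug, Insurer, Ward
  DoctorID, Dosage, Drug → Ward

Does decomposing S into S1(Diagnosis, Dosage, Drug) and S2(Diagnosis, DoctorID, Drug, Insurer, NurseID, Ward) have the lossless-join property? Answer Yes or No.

No

Common attributes: {Diagnosis, Drug}; their closure is {Diagnosis, Drug}.
The closure covers neither S1 nor S2 entirely; the join is not lossless.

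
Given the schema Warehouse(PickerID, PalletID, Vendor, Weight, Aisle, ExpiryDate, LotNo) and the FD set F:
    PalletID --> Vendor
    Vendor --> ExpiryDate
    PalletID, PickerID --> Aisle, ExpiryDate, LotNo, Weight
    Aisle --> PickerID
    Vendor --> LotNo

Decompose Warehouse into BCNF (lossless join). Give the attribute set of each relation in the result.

{Aisle, PalletID, Weight}; {Aisle, PickerID}; {ExpiryDate, LotNo, Vendor}; {PalletID, Vendor}

Candidate keys of the original relation: {Aisle, PalletID}, {PalletID, PickerID}.
In {Aisle, ExpiryDate, LotNo, PalletID, PickerID, Vendor, Weight}, {PalletID} is not a superkey ({PalletID}⁺ restricted to this set is {ExpiryDate, LotNo, PalletID, Vendor}), so split on PalletID --> ExpiryDate, LotNo, Vendor into {ExpiryDate, LotNo, PalletID, Vendor} and {Aisle, PalletID, PickerID, Weight}.
In {ExpiryDate, LotNo, PalletID, Vendor}, {Vendor} is not a superkey ({Vendor}⁺ restricted to this set is {ExpiryDate, LotNo, Vendor}), so split on Vendor --> ExpiryDate, LotNo into {ExpiryDate, LotNo, Vendor} and {PalletID, Vendor}.
{ExpiryDate, LotNo, Vendor} is in BCNF.
{PalletID, Vendor} is in BCNF.
In {Aisle, PalletID, PickerID, Weight}, {Aisle} is not a superkey ({Aisle}⁺ restricted to this set is {Aisle, PickerID}), so split on Aisle --> PickerID into {Aisle, PickerID} and {Aisle, PalletID, Weight}.
{Aisle, PickerID} is in BCNF.
{Aisle, PalletID, Weight} is in BCNF.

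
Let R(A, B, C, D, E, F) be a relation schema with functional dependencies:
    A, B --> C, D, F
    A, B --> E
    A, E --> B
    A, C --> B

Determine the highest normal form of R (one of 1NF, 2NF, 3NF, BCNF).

BCNF

Candidate keys: {A, B}, {A, C}, {A, E}. Prime attributes: {A, B, C, E}.
Every FD has a superkey on the left, so the relation is in BCNF.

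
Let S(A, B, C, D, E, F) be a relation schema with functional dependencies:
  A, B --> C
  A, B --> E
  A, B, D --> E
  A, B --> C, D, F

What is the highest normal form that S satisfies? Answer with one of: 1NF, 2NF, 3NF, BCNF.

Candidate key: {A, B}. Prime attributes: {A, B}.
Every FD has a superkey on the left, so the relation is in BCNF.

BCNF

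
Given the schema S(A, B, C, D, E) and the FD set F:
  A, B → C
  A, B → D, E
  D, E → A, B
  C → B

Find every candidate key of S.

{A, B}, {A, C}, {D, E}

{A, B}⁺ = {A, B, C, D, E} — all of the relation — so {A, B} is a candidate key.
{A, C}⁺ = {A, B, C, D, E} — all of the relation — so {A, C} is a candidate key.
{D, E}⁺ = {A, B, C, D, E} — all of the relation — so {D, E} is a candidate key.
These are minimal and exhaustive — every other superkey contains one of them.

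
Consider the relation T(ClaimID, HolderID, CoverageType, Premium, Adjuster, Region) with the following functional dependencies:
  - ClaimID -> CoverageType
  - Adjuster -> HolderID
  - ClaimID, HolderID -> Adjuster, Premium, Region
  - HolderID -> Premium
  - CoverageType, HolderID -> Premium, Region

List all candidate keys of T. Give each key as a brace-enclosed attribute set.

{Adjuster, ClaimID}, {ClaimID, HolderID}

{ClaimID} never appears on the right of any FD, so every key must include it.
{Adjuster, ClaimID} is a candidate key since {Adjuster, ClaimID}⁺ = {Adjuster, ClaimID, CoverageType, HolderID, Premium, Region} covers every attribute.
{ClaimID, HolderID} is a candidate key since {ClaimID, HolderID}⁺ = {Adjuster, ClaimID, CoverageType, HolderID, Premium, Region} covers every attribute.
Any other superkey properly contains one of these, so there are no further candidate keys.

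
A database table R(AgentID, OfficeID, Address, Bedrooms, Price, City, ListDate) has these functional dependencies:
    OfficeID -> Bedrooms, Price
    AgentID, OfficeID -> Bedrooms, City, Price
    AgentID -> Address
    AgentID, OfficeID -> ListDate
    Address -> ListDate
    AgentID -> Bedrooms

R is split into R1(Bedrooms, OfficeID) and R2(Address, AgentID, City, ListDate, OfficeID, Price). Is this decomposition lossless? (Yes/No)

Yes

Common attributes: {OfficeID}; their closure is {Bedrooms, OfficeID, Price}.
R1 is contained in that closure, so R1 ∩ R2 -> R1 holds and the join is lossless.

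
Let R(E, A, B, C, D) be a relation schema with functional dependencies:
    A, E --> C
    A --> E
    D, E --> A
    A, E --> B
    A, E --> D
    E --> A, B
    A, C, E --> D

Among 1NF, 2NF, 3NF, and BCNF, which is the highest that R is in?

Candidate keys: {A}, {E}. Prime attributes: {A, E}.
The left-hand side of every FD is a superkey, so BCNF is satisfied.

BCNF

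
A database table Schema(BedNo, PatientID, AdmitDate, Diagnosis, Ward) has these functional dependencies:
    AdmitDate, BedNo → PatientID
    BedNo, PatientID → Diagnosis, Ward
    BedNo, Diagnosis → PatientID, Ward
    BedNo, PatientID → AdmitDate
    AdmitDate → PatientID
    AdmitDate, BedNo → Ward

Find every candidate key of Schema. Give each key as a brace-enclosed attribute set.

No FD produces {BedNo}, so it must be in every candidate key.
{AdmitDate, BedNo} is a candidate key since {AdmitDate, BedNo}⁺ = {AdmitDate, BedNo, Diagnosis, PatientID, Ward} covers every attribute.
{BedNo, Diagnosis} is a candidate key since {BedNo, Diagnosis}⁺ = {AdmitDate, BedNo, Diagnosis, PatientID, Ward} covers every attribute.
{BedNo, PatientID} is a candidate key since {BedNo, PatientID}⁺ = {AdmitDate, BedNo, Diagnosis, PatientID, Ward} covers every attribute.
These are minimal and exhaustive — every other superkey contains one of them.

{AdmitDate, BedNo}, {BedNo, Diagnosis}, {BedNo, PatientID}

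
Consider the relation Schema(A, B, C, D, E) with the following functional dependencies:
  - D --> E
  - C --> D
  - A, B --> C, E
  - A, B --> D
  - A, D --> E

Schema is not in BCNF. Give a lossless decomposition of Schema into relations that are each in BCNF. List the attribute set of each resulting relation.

{A, B, C}; {C, D}; {D, E}

Candidate key of the original relation: {A, B}.
In {A, B, C, D, E}, {D} is not a superkey ({D}⁺ restricted to this set is {D, E}), so split on D --> E into {D, E} and {A, B, C, D}.
{D, E} has no BCNF violation.
In {A, B, C, D}, {C} is not a superkey ({C}⁺ restricted to this set is {C, D}), so split on C --> D into {C, D} and {A, B, C}.
{C, D} has no BCNF violation.
{A, B, C} has no BCNF violation.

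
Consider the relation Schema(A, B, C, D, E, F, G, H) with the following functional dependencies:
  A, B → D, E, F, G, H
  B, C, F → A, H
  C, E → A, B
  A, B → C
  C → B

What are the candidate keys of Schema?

{A, B}, {A, C}, {C, E}, {C, F}

{A, B} is a candidate key since {A, B}⁺ = {A, B, C, D, E, F, G, H} covers every attribute.
{A, C} is a candidate key since {A, C}⁺ = {A, B, C, D, E, F, G, H} covers every attribute.
{C, E} is a candidate key since {C, E}⁺ = {A, B, C, D, E, F, G, H} covers every attribute.
{C, F} is a candidate key since {C, F}⁺ = {A, B, C, D, E, F, G, H} covers every attribute.
Any other superkey properly contains one of these, so there are no further candidate keys.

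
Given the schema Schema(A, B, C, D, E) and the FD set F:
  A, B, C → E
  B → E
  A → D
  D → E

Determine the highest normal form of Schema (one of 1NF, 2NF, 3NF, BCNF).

Candidate key: {A, B, C}. Prime attributes: {A, B, C}.
For B → E we have {B}⁺ = {B, E}; {B} is not a superkey, so BCNF fails.
Because {E} is non-prime and the left side of B → E is not a superkey, the relation is not in 3NF.
Since {A} ⊂ {A, B, C} and {A}⁺ ⊇ {D, E} with {D, E} non-prime, there is a partial dependency; 2NF fails.

1NF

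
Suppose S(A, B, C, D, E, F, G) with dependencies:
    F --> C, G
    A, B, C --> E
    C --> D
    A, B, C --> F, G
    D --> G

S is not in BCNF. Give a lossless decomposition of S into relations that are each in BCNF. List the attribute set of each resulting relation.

{A, B, E, F}; {C, D}; {C, F}; {D, G}

Candidate keys of the original relation: {A, B, C}, {A, B, F}.
{A, B, C, D, E, F, G}: {F} determines {C, D, F, G} here but is not a superkey — split on F --> C, D, G, giving {C, D, F, G} and {A, B, E, F}.
{C, D, F, G}: {C} determines {C, D, G} here but is not a superkey — split on C --> D, G, giving {C, D, G} and {C, F}.
{C, D, G}: {D} determines {D, G} here but is not a superkey — split on D --> G, giving {D, G} and {C, D}.
{D, G} has no BCNF violation.
{C, D} has no BCNF violation.
{C, F} has no BCNF violation.
{A, B, E, F} has no BCNF violation.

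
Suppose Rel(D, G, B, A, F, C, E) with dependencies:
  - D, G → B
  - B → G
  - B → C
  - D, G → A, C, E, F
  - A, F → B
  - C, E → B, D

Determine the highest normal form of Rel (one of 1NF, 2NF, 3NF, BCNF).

3NF

Candidate keys: {A, D, F}, {A, E, F}, {B, D}, {B, E}, {C, E}, {D, G}. Prime attributes: {A, B, C, D, E, F, G}.
B → G: {B}⁺ = {B, C, G}, which is not all of the attributes, so the left side is not a superkey — BCNF is violated.
Since {G} ⊆ prime attributes and every other non-superkey FD also has a prime right side, the schema is in 3NF.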